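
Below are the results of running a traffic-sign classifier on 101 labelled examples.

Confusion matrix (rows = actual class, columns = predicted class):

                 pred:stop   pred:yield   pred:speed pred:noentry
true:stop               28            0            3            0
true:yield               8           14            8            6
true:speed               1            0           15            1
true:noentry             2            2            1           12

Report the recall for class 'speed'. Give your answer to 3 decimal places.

Treat 'speed' as positive and all other classes as negative.
recall = TP/(TP+FN).
speed: TP=15, FN=1+0+1=2 → 15/17 = 0.8824

0.882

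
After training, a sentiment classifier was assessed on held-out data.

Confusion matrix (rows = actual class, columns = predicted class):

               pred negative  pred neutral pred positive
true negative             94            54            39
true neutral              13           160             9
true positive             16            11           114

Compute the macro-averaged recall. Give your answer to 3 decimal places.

Per-class recall (TP/(TP+FN)):
  negative: TP=94, FN=54+39=93 → 94/187 = 0.5027
  neutral: TP=160, FN=13+9=22 → 160/182 = 0.8791
  positive: TP=114, FN=16+11=27 → 114/141 = 0.8085
Macro-recall = mean = (0.5027 + 0.8791 + 0.8085) / 3 = 0.730

0.730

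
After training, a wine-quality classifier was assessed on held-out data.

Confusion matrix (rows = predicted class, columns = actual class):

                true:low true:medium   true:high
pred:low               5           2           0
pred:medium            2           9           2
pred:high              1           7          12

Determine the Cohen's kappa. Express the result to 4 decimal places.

0.4563

Observed agreement pₒ = trace/N = 26/40 = 0.65000
Expected agreement pₑ = Σ (rowᵢ·colᵢ)/N² = (8·7 + 18·13 + 14·20)/40² = 0.35625
κ = (pₒ − pₑ)/(1 − pₑ) = (0.65000 − 0.35625)/(1 − 0.35625) = 0.4563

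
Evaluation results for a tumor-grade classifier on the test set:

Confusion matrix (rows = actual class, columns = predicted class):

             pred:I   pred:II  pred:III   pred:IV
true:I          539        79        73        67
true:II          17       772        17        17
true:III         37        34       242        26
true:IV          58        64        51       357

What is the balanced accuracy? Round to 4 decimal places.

0.7591

Balanced accuracy = mean of per-class recall.
  I: recall = 539/758 = 0.71108
  II: recall = 772/823 = 0.93803
  III: recall = 242/339 = 0.71386
  IV: recall = 357/530 = 0.67358
Mean = (0.71108 + 0.93803 + 0.71386 + 0.67358) / 4 = 0.7591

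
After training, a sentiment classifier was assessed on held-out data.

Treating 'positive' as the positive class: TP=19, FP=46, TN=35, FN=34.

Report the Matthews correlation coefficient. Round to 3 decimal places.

-0.205

MCC = (TP·TN − FP·FN) / √((TP+FP)(TP+FN)(TN+FP)(TN+FN))
Numerator = 19·35 − 46·34 = -899
Denominator = √(65·53·81·69) = √19254105 = 4387.9500
MCC = -899 / 4387.9500 = -0.205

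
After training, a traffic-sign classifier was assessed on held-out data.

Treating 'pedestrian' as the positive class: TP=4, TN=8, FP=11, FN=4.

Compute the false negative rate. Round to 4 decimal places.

0.5000

FNR = FN/(FN+TP) = 4/(4+4) = 0.5000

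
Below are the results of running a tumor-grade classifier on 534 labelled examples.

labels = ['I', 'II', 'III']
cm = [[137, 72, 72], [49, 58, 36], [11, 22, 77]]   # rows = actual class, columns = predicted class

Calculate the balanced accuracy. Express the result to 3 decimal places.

0.531

Balanced accuracy = mean of per-class recall.
  I: recall = 137/281 = 0.4875
  II: recall = 58/143 = 0.4056
  III: recall = 77/110 = 0.7000
Mean = (0.4875 + 0.4056 + 0.7000) / 3 = 0.531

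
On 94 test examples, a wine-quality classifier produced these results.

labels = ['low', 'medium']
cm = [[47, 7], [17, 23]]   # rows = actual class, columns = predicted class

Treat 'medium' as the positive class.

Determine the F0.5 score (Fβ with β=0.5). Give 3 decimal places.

0.719

Fβ = (1+β²)·TP / ((1+β²)·TP + β²·FN + FP), with β²=1/4
= 1.25·23 / (1.25·23 + 0.25·17 + 7) = 0.719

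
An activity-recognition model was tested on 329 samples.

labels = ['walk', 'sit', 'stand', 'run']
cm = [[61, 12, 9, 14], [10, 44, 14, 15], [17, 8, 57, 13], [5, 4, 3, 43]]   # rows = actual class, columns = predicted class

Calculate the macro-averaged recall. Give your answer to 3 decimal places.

0.637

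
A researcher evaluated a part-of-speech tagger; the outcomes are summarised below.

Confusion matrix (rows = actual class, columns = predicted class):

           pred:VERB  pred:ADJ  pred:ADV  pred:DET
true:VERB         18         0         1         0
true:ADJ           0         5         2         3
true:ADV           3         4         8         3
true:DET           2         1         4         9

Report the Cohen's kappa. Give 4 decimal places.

0.5041

Observed agreement pₒ = trace/N = 40/63 = 0.63492
Expected agreement pₑ = Σ (rowᵢ·colᵢ)/N² = (19·23 + 10·10 + 18·15 + 16·15)/63² = 0.26379
κ = (pₒ − pₑ)/(1 − pₑ) = (0.63492 − 0.26379)/(1 − 0.26379) = 0.5041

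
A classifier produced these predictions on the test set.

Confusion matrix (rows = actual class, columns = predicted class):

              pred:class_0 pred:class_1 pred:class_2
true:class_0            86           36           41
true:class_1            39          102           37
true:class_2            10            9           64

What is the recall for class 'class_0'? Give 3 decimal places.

Take TP from the diagonal, FP from the rest of the 'class_0' prediction marginal, FN from the rest of the 'class_0' actual marginal.
recall = TP/(TP+FN).
class_0: TP=86, FN=36+41=77 → 86/163 = 0.5276

0.528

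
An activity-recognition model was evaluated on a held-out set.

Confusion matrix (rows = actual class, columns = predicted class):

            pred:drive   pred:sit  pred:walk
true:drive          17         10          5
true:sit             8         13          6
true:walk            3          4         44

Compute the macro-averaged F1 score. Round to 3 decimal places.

0.626

Per-class F1 score (2·TP/(2·TP+FP+FN)):
  drive: TP=17, FP=8+3=11, FN=10+5=15 → 34/60 = 0.5667
  sit: TP=13, FP=10+4=14, FN=8+6=14 → 26/54 = 0.4815
  walk: TP=44, FP=5+6=11, FN=3+4=7 → 88/106 = 0.8302
Macro-F1 score = mean = (0.5667 + 0.4815 + 0.8302) / 3 = 0.626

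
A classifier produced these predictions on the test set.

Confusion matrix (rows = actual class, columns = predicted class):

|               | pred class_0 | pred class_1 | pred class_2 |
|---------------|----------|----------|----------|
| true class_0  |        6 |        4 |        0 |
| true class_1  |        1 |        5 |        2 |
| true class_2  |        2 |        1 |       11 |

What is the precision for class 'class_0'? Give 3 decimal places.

One-vs-rest for 'class_0': TP = diagonal; FP = other classes predicted 'class_0'; FN = 'class_0' predicted as other.
precision = TP/(TP+FP).
class_0: TP=6, FP=1+2=3 → 6/9 = 0.6667

0.667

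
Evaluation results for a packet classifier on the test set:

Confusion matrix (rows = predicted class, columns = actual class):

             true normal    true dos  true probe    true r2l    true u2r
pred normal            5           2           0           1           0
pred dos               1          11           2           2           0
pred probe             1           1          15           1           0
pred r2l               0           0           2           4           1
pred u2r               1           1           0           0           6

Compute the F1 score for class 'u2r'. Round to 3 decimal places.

0.800

F1 score = 2·TP/(2·TP+FP+FN).
u2r: TP=6, FP=1+1+0+0=2, FN=0+0+0+1=1 → 12/15 = 0.8000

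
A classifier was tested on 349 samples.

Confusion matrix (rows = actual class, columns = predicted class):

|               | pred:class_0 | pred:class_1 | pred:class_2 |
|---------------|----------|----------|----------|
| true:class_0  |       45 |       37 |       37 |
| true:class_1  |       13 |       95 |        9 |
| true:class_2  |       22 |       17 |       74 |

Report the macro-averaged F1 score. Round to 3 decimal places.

0.601

Per-class F1 score (2·TP/(2·TP+FP+FN)):
  class_0: TP=45, FP=13+22=35, FN=37+37=74 → 90/199 = 0.4523
  class_1: TP=95, FP=37+17=54, FN=13+9=22 → 190/266 = 0.7143
  class_2: TP=74, FP=37+9=46, FN=22+17=39 → 148/233 = 0.6352
Macro-F1 score = mean = (0.4523 + 0.7143 + 0.6352) / 3 = 0.601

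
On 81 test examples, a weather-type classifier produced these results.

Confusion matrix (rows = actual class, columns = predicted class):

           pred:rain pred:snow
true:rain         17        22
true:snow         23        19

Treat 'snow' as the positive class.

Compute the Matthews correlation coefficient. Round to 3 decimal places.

-0.112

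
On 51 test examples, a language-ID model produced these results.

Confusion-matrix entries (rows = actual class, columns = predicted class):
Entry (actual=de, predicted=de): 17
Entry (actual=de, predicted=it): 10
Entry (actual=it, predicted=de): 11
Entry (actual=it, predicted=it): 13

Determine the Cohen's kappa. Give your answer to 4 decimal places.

Observed agreement pₒ = trace/N = 30/51 = 0.58824
Expected agreement pₑ = Σ (rowᵢ·colᵢ)/N² = (27·28 + 24·23)/51² = 0.50288
κ = (pₒ − pₑ)/(1 − pₑ) = (0.58824 − 0.50288)/(1 − 0.50288) = 0.1717

0.1717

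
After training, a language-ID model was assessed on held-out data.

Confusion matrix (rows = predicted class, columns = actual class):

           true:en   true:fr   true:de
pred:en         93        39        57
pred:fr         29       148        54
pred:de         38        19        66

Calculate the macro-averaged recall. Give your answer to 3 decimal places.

0.558

Per-class recall (TP/(TP+FN)):
  en: TP=93, FN=29+38=67 → 93/160 = 0.5813
  fr: TP=148, FN=39+19=58 → 148/206 = 0.7184
  de: TP=66, FN=57+54=111 → 66/177 = 0.3729
Macro-recall = mean = (0.5813 + 0.7184 + 0.3729) / 3 = 0.558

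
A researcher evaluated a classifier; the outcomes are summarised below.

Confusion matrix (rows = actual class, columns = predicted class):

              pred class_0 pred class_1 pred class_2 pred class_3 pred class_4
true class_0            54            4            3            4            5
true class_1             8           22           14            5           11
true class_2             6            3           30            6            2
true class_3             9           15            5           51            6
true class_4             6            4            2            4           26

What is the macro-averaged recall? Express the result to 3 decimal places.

0.598

Per-class recall (TP/(TP+FN)):
  class_0: TP=54, FN=4+3+4+5=16 → 54/70 = 0.7714
  class_1: TP=22, FN=8+14+5+11=38 → 22/60 = 0.3667
  class_2: TP=30, FN=6+3+6+2=17 → 30/47 = 0.6383
  class_3: TP=51, FN=9+15+5+6=35 → 51/86 = 0.5930
  class_4: TP=26, FN=6+4+2+4=16 → 26/42 = 0.6190
Macro-recall = mean = (0.7714 + 0.3667 + 0.6383 + 0.5930 + 0.6190) / 5 = 0.598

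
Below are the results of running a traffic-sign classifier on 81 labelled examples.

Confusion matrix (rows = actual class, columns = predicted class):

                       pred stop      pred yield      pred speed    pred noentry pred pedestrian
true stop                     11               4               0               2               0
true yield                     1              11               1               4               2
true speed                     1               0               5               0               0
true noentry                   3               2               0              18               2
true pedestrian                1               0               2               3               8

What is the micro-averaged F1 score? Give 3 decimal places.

0.654

Micro-averaging pools counts across classes: ΣTP=53, ΣFP=28, ΣFN=28.
Micro-F1 score = 2·TP/(2·TP+FP+FN) on pooled counts = 0.654 (equals overall accuracy in single-label multiclass).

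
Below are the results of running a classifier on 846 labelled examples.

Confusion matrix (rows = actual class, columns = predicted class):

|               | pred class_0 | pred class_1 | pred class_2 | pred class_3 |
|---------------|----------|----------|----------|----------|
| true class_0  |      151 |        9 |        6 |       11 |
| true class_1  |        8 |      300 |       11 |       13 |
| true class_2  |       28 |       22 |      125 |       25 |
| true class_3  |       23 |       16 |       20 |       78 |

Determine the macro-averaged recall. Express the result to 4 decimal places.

Per-class recall (TP/(TP+FN)):
  class_0: TP=151, FN=9+6+11=26 → 151/177 = 0.85311
  class_1: TP=300, FN=8+11+13=32 → 300/332 = 0.90361
  class_2: TP=125, FN=28+22+25=75 → 125/200 = 0.62500
  class_3: TP=78, FN=23+16+20=59 → 78/137 = 0.56934
Macro-recall = mean = (0.85311 + 0.90361 + 0.62500 + 0.56934) / 4 = 0.7378

0.7378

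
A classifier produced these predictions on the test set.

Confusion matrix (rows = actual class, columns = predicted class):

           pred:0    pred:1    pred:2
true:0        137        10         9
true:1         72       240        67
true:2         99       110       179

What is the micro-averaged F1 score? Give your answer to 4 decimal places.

Micro-averaging pools counts across classes: ΣTP=556, ΣFP=367, ΣFN=367.
Micro-F1 score = 2·TP/(2·TP+FP+FN) on pooled counts = 0.6024 (equals overall accuracy in single-label multiclass).

0.6024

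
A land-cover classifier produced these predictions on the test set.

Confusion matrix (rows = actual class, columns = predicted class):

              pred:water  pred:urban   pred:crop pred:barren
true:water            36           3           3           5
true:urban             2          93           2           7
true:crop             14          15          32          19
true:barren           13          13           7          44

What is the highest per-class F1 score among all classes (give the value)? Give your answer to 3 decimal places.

Per-class F1 score (2·TP/(2·TP+FP+FN)):
  water: TP=36, FP=2+14+13=29, FN=3+3+5=11 → 72/112 = 0.6429
  urban: TP=93, FP=3+15+13=31, FN=2+2+7=11 → 186/228 = 0.8158
  crop: TP=32, FP=3+2+7=12, FN=14+15+19=48 → 64/124 = 0.5161
  barren: TP=44, FP=5+7+19=31, FN=13+13+7=33 → 88/152 = 0.5789
Highest is class 'urban' with F1 score = 0.816.

0.816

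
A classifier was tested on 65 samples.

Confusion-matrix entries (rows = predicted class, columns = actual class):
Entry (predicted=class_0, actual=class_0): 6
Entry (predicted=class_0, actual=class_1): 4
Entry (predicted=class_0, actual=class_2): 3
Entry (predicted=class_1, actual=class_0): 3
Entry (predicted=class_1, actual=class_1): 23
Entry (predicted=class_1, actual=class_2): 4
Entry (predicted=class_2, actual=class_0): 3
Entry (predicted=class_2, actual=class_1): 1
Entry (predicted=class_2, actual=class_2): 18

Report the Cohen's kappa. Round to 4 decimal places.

0.5633

Observed agreement pₒ = trace/N = 47/65 = 0.72308
Expected agreement pₑ = Σ (rowᵢ·colᵢ)/N² = (12·13 + 28·30 + 25·22)/65² = 0.36592
κ = (pₒ − pₑ)/(1 − pₑ) = (0.72308 − 0.36592)/(1 − 0.36592) = 0.5633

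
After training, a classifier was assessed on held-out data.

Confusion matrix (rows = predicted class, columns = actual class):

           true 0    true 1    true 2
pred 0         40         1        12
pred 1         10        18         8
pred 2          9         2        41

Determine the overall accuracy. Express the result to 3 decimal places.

Accuracy = trace / total = (40+18+41=99) / 141 = 99/141 = 0.702

0.702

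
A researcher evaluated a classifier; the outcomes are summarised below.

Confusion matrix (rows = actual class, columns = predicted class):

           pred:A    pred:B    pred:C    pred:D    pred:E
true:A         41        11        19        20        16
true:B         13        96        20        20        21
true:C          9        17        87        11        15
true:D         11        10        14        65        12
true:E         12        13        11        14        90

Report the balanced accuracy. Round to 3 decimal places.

0.559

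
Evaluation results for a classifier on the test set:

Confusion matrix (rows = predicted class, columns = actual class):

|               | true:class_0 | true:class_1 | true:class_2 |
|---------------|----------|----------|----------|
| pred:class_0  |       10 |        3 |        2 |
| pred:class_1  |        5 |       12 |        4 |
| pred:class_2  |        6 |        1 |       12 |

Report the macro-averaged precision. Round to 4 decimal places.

0.6232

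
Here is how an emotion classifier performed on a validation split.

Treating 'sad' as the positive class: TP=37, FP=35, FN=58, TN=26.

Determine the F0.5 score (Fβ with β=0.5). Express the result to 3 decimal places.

0.483

Fβ = (1+β²)·TP / ((1+β²)·TP + β²·FN + FP), with β²=1/4
= 1.25·37 / (1.25·37 + 0.25·58 + 35) = 0.483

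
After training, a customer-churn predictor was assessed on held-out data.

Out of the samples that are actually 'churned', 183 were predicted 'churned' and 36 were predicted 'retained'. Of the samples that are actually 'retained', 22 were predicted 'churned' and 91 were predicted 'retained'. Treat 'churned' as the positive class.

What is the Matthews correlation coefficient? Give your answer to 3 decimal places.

0.625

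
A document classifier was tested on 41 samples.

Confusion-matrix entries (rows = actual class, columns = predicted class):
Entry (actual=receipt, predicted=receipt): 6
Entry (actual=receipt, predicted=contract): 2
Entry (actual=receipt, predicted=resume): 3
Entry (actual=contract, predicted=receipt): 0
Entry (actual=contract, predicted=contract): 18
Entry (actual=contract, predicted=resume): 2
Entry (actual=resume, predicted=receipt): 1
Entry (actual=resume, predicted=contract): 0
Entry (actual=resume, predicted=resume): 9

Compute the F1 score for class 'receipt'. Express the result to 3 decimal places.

F1 score = 2·TP/(2·TP+FP+FN).
receipt: TP=6, FP=0+1=1, FN=2+3=5 → 12/18 = 0.6667

0.667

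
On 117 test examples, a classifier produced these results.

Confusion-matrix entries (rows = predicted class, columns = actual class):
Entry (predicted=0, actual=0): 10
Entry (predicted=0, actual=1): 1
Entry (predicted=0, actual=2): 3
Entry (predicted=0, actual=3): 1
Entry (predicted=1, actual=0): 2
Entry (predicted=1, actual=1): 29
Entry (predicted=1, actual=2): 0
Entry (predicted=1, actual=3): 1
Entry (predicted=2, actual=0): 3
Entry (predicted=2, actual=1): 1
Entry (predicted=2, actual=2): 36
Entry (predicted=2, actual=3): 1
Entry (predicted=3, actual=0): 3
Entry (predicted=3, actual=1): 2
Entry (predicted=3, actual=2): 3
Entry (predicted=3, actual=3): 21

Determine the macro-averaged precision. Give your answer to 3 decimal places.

Per-class precision (TP/(TP+FP)):
  0: TP=10, FP=1+3+1=5 → 10/15 = 0.6667
  1: TP=29, FP=2+0+1=3 → 29/32 = 0.9063
  2: TP=36, FP=3+1+1=5 → 36/41 = 0.8780
  3: TP=21, FP=3+2+3=8 → 21/29 = 0.7241
Macro-precision = mean = (0.6667 + 0.9063 + 0.8780 + 0.7241) / 4 = 0.794

0.794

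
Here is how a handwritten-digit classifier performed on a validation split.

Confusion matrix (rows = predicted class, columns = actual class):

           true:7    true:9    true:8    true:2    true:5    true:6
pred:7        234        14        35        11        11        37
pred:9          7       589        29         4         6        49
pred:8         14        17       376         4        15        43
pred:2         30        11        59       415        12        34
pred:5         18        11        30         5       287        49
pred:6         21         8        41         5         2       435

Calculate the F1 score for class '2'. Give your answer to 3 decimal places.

Treat '2' as positive and all other classes as negative.
F1 score = 2·TP/(2·TP+FP+FN).
2: TP=415, FP=30+11+59+12+34=146, FN=11+4+4+5+5=29 → 830/1005 = 0.8259

0.826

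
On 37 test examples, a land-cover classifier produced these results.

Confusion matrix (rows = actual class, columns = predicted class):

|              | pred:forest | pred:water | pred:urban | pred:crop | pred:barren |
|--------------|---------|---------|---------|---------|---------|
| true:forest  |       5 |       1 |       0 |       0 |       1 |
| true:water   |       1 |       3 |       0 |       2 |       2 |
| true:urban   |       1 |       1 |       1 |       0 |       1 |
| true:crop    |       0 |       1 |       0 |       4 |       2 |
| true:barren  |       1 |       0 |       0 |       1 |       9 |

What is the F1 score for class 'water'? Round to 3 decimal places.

0.429

Take TP from the diagonal, FP from the rest of the 'water' prediction marginal, FN from the rest of the 'water' actual marginal.
F1 score = 2·TP/(2·TP+FP+FN).
water: TP=3, FP=1+1+1+0=3, FN=1+0+2+2=5 → 6/14 = 0.4286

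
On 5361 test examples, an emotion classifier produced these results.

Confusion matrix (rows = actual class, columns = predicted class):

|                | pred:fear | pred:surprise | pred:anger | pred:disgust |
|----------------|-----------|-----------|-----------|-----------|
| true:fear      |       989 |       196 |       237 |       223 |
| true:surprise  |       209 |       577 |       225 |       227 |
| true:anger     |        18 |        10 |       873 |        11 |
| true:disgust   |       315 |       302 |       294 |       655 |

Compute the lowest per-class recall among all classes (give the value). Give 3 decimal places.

0.418

Per-class recall (TP/(TP+FN)):
  fear: TP=989, FN=196+237+223=656 → 989/1645 = 0.6012
  surprise: TP=577, FN=209+225+227=661 → 577/1238 = 0.4661
  anger: TP=873, FN=18+10+11=39 → 873/912 = 0.9572
  disgust: TP=655, FN=315+302+294=911 → 655/1566 = 0.4183
Lowest is class 'disgust' with recall = 0.418.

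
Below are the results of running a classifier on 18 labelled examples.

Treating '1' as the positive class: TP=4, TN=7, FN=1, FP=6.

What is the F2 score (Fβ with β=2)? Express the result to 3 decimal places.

Fβ = (1+β²)·TP / ((1+β²)·TP + β²·FN + FP), with β²=4
= 5·4 / (5·4 + 4·1 + 6) = 0.667

0.667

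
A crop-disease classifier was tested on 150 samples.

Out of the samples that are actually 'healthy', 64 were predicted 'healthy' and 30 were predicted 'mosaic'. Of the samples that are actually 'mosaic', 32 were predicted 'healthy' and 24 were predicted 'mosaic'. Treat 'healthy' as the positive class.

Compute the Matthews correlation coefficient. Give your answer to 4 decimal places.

MCC = (TP·TN − FP·FN) / √((TP+FP)(TP+FN)(TN+FP)(TN+FN))
Numerator = 64·24 − 32·30 = 576
Denominator = √(96·94·56·54) = √27288576 = 5223.8469
MCC = 576 / 5223.8469 = 0.1103

0.1103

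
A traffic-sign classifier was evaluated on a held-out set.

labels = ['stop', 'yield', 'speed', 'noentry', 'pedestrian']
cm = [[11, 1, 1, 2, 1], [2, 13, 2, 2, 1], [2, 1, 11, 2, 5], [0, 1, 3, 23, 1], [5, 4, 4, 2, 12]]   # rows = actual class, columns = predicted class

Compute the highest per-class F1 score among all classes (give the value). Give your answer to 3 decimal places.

0.780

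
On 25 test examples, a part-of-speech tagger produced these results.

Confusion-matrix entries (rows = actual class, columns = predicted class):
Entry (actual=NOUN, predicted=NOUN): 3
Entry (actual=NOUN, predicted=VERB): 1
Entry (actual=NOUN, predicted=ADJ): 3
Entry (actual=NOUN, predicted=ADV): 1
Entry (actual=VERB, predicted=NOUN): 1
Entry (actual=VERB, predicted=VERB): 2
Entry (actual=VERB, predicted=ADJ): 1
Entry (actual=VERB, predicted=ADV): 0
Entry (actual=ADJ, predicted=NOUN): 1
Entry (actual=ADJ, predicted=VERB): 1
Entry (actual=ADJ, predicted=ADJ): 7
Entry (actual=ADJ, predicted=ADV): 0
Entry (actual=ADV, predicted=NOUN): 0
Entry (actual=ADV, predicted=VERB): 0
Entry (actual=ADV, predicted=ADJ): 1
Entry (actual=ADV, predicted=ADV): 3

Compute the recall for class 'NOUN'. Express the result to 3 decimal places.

One-vs-rest for 'NOUN': TP = diagonal; FP = other classes predicted 'NOUN'; FN = 'NOUN' predicted as other.
recall = TP/(TP+FN).
NOUN: TP=3, FN=1+3+1=5 → 3/8 = 0.3750

0.375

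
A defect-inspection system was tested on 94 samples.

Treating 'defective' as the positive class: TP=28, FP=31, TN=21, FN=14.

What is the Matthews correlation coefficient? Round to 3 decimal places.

MCC = (TP·TN − FP·FN) / √((TP+FP)(TP+FN)(TN+FP)(TN+FN))
Numerator = 28·21 − 31·14 = 154
Denominator = √(59·42·52·35) = √4509960 = 2123.6666
MCC = 154 / 2123.6666 = 0.073

0.073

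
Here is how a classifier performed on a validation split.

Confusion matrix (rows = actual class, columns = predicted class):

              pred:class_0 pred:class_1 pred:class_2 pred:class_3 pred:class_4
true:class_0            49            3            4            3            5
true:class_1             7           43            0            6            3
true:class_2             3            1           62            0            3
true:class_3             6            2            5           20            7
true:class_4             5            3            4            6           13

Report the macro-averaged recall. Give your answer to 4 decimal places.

Per-class recall (TP/(TP+FN)):
  class_0: TP=49, FN=3+4+3+5=15 → 49/64 = 0.76563
  class_1: TP=43, FN=7+0+6+3=16 → 43/59 = 0.72881
  class_2: TP=62, FN=3+1+0+3=7 → 62/69 = 0.89855
  class_3: TP=20, FN=6+2+5+7=20 → 20/40 = 0.50000
  class_4: TP=13, FN=5+3+4+6=18 → 13/31 = 0.41935
Macro-recall = mean = (0.76563 + 0.72881 + 0.89855 + 0.50000 + 0.41935) / 5 = 0.6625

0.6625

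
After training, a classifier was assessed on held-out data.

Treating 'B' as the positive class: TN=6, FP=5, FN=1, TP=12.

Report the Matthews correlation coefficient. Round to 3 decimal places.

0.514

MCC = (TP·TN − FP·FN) / √((TP+FP)(TP+FN)(TN+FP)(TN+FN))
Numerator = 12·6 − 5·1 = 67
Denominator = √(17·13·11·7) = √17017 = 130.4492
MCC = 67 / 130.4492 = 0.514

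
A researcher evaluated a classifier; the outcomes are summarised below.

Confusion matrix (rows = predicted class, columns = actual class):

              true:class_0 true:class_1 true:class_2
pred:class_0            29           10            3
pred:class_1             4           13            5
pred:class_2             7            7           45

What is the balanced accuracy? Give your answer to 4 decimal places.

0.6691

Balanced accuracy = mean of per-class recall.
  class_0: recall = 29/40 = 0.72500
  class_1: recall = 13/30 = 0.43333
  class_2: recall = 45/53 = 0.84906
Mean = (0.72500 + 0.43333 + 0.84906) / 3 = 0.6691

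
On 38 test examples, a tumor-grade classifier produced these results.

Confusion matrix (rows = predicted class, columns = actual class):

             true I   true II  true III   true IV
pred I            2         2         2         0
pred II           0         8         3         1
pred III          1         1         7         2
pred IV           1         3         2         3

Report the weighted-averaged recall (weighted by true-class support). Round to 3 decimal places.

0.526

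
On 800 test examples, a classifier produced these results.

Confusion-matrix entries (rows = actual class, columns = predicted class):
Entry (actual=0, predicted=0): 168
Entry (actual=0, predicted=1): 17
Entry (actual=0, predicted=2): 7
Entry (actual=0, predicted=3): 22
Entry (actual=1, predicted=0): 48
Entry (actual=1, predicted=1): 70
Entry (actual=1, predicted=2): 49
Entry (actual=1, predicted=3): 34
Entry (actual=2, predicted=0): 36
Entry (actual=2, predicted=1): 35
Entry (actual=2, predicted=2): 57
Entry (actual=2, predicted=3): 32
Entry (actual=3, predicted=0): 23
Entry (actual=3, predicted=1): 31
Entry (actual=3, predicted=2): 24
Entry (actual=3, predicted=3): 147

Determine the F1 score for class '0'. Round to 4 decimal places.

0.6871

F1 score = 2·TP/(2·TP+FP+FN).
0: TP=168, FP=48+36+23=107, FN=17+7+22=46 → 336/489 = 0.68712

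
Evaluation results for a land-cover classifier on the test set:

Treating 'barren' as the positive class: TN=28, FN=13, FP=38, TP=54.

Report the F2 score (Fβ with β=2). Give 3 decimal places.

0.750

Fβ = (1+β²)·TP / ((1+β²)·TP + β²·FN + FP), with β²=4
= 5·54 / (5·54 + 4·13 + 38) = 0.750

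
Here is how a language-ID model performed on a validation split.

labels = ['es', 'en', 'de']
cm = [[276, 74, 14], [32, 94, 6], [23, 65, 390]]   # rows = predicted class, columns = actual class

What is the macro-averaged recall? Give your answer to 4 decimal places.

Per-class recall (TP/(TP+FN)):
  es: TP=276, FN=32+23=55 → 276/331 = 0.83384
  en: TP=94, FN=74+65=139 → 94/233 = 0.40343
  de: TP=390, FN=14+6=20 → 390/410 = 0.95122
Macro-recall = mean = (0.83384 + 0.40343 + 0.95122) / 3 = 0.7295

0.7295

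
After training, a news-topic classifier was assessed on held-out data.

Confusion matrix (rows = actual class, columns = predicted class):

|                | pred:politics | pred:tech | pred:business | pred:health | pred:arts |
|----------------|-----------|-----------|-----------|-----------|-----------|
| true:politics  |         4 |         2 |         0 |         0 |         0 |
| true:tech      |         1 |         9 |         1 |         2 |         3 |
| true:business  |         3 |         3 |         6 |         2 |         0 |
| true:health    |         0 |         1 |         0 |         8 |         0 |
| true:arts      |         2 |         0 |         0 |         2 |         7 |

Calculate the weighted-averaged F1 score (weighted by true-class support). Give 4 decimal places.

0.6051

Per-class F1 score (2·TP/(2·TP+FP+FN)):
  politics: TP=4, FP=1+3+0+2=6, FN=2+0+0+0=2 → 8/16 = 0.50000
  tech: TP=9, FP=2+3+1+0=6, FN=1+1+2+3=7 → 18/31 = 0.58065
  business: TP=6, FP=0+1+0+0=1, FN=3+3+2+0=8 → 12/21 = 0.57143
  health: TP=8, FP=0+2+2+2=6, FN=0+1+0+0=1 → 16/23 = 0.69565
  arts: TP=7, FP=0+3+0+0=3, FN=2+0+0+2=4 → 14/21 = 0.66667
Weighted-F1 score = Σ (supportᵢ/N)·F1 scoreᵢ with N=56: (6/56)·0.50000 + (16/56)·0.58065 + (14/56)·0.57143 + (9/56)·0.69565 + (11/56)·0.66667 = 0.6051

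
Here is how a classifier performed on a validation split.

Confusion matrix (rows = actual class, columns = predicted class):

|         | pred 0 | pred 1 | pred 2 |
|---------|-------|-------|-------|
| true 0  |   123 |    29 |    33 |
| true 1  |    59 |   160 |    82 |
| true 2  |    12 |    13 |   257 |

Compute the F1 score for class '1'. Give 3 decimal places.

0.636

One-vs-rest for '1': TP = diagonal; FP = other classes predicted '1'; FN = '1' predicted as other.
F1 score = 2·TP/(2·TP+FP+FN).
1: TP=160, FP=29+13=42, FN=59+82=141 → 320/503 = 0.6362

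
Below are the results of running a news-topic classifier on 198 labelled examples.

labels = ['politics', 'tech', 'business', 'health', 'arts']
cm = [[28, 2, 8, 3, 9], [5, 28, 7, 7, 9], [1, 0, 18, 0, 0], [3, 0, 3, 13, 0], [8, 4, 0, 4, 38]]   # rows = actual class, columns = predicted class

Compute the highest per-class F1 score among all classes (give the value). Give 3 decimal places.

0.691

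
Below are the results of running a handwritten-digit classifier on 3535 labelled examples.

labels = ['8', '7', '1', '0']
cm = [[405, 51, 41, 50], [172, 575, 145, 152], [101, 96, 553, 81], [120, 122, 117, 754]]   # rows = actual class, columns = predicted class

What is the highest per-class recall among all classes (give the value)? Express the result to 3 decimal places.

0.740

Per-class recall (TP/(TP+FN)):
  8: TP=405, FN=51+41+50=142 → 405/547 = 0.7404
  7: TP=575, FN=172+145+152=469 → 575/1044 = 0.5508
  1: TP=553, FN=101+96+81=278 → 553/831 = 0.6655
  0: TP=754, FN=120+122+117=359 → 754/1113 = 0.6774
Highest is class '8' with recall = 0.740.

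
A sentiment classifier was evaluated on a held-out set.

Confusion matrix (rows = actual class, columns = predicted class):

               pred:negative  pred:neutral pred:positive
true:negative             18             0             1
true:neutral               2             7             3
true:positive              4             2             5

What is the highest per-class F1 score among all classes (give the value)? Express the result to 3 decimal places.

0.837

Per-class F1 score (2·TP/(2·TP+FP+FN)):
  negative: TP=18, FP=2+4=6, FN=0+1=1 → 36/43 = 0.8372
  neutral: TP=7, FP=0+2=2, FN=2+3=5 → 14/21 = 0.6667
  positive: TP=5, FP=1+3=4, FN=4+2=6 → 10/20 = 0.5000
Highest is class 'negative' with F1 score = 0.837.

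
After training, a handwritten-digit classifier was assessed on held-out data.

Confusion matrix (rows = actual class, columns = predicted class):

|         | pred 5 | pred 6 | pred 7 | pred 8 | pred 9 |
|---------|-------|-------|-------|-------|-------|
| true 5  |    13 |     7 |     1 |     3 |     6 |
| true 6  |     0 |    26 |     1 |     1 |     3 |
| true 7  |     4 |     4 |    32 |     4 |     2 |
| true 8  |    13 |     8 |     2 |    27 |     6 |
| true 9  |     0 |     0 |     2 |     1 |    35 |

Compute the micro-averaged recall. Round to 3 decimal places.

0.662

Micro-averaging pools counts across classes: ΣTP=133, ΣFP=68, ΣFN=68.
Micro-recall = TP/(TP+FN) on pooled counts = 0.662 (equals overall accuracy in single-label multiclass).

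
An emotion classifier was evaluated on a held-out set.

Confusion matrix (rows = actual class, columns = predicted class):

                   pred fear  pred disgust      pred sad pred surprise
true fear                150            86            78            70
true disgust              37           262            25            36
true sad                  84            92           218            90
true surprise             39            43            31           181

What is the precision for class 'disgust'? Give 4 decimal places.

precision = TP/(TP+FP).
disgust: TP=262, FP=86+92+43=221 → 262/483 = 0.54244

0.5424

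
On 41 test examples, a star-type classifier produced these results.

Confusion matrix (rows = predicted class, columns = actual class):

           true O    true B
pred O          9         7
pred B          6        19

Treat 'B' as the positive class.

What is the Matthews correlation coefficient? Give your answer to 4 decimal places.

0.3266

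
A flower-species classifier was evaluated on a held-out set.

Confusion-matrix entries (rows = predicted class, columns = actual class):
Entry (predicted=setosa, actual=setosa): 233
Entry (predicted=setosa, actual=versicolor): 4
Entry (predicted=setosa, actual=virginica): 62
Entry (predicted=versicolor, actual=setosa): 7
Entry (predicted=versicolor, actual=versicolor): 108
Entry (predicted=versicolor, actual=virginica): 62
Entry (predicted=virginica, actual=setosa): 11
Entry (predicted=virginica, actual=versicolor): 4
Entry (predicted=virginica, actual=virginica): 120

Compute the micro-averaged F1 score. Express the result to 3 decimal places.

0.755

Micro-averaging pools counts across classes: ΣTP=461, ΣFP=150, ΣFN=150.
Micro-F1 score = 2·TP/(2·TP+FP+FN) on pooled counts = 0.755 (equals overall accuracy in single-label multiclass).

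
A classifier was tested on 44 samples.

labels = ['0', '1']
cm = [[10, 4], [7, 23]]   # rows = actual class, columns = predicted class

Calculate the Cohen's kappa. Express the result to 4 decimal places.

0.4550

Observed agreement pₒ = trace/N = 33/44 = 0.75000
Expected agreement pₑ = Σ (rowᵢ·colᵢ)/N² = (14·17 + 30·27)/44² = 0.54132
κ = (pₒ − pₑ)/(1 − pₑ) = (0.75000 − 0.54132)/(1 − 0.54132) = 0.4550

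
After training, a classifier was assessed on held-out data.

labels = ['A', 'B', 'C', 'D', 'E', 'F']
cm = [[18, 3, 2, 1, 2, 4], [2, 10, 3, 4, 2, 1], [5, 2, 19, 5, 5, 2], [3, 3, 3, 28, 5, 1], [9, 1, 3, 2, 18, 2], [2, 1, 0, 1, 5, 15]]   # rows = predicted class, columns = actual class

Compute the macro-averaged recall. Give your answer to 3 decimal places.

Per-class recall (TP/(TP+FN)):
  A: TP=18, FN=2+5+3+9+2=21 → 18/39 = 0.4615
  B: TP=10, FN=3+2+3+1+1=10 → 10/20 = 0.5000
  C: TP=19, FN=2+3+3+3+0=11 → 19/30 = 0.6333
  D: TP=28, FN=1+4+5+2+1=13 → 28/41 = 0.6829
  E: TP=18, FN=2+2+5+5+5=19 → 18/37 = 0.4865
  F: TP=15, FN=4+1+2+1+2=10 → 15/25 = 0.6000
Macro-recall = mean = (0.4615 + 0.5000 + 0.6333 + 0.6829 + 0.4865 + 0.6000) / 6 = 0.561

0.561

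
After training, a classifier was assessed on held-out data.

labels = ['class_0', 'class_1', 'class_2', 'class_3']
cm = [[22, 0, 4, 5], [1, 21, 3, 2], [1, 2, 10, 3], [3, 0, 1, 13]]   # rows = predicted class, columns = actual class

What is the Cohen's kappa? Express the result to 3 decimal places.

0.630

Observed agreement pₒ = trace/N = 66/91 = 0.7253
Expected agreement pₑ = Σ (rowᵢ·colᵢ)/N² = (27·31 + 23·27 + 18·16 + 23·17)/91² = 0.2581
κ = (pₒ − pₑ)/(1 − pₑ) = (0.7253 − 0.2581)/(1 − 0.2581) = 0.630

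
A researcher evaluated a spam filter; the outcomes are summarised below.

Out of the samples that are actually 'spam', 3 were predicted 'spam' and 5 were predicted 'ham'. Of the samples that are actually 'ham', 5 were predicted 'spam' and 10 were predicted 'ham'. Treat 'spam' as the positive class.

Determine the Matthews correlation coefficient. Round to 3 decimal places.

0.042

MCC = (TP·TN − FP·FN) / √((TP+FP)(TP+FN)(TN+FP)(TN+FN))
Numerator = 3·10 − 5·5 = 5
Denominator = √(8·8·15·15) = √14400 = 120.0000
MCC = 5 / 120.0000 = 0.042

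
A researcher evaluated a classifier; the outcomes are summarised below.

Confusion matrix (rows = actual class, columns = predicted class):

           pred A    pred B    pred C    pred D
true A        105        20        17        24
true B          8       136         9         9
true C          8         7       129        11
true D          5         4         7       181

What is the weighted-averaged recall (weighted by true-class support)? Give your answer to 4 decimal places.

0.8103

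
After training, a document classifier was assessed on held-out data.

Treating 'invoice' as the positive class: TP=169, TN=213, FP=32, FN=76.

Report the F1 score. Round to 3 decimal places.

0.758

Precision = TP/(TP+FP) = 169/201 = 0.8408
Recall = TP/(TP+FN) = 169/245 = 0.6898
F1 = 2·TP/(2·TP+FP+FN) = 338/446 = 0.758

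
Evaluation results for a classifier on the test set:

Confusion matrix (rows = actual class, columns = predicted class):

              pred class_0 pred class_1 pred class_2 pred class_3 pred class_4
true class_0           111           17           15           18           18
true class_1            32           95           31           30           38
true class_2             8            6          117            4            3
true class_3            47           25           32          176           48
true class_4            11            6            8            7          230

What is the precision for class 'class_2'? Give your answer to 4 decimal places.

0.5764

Treat 'class_2' as positive and all other classes as negative.
precision = TP/(TP+FP).
class_2: TP=117, FP=15+31+32+8=86 → 117/203 = 0.57635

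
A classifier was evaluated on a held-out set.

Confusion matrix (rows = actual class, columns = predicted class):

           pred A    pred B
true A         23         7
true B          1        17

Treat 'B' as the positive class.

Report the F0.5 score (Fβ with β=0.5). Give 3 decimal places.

0.746

Fβ = (1+β²)·TP / ((1+β²)·TP + β²·FN + FP), with β²=1/4
= 1.25·17 / (1.25·17 + 0.25·1 + 7) = 0.746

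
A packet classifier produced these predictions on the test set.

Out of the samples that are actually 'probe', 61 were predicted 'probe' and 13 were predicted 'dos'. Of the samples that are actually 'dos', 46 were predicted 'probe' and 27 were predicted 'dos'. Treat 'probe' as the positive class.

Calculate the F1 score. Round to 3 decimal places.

Precision = TP/(TP+FP) = 61/107 = 0.5701
Recall = TP/(TP+FN) = 61/74 = 0.8243
F1 = 2·TP/(2·TP+FP+FN) = 122/181 = 0.674

0.674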